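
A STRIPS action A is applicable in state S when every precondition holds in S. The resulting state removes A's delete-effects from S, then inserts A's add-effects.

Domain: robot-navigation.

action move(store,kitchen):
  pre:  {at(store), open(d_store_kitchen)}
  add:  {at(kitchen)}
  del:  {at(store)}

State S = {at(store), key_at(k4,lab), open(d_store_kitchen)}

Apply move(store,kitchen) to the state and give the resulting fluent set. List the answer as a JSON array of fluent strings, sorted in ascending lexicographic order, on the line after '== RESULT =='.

Progress:
  pre ⊆ S: {at(store), open(d_store_kitchen)} ⊆ S  — applicable
  S \ del = {key_at(k4,lab), open(d_store_kitchen)}
  ∪ add   = {at(kitchen), key_at(k4,lab), open(d_store_kitchen)}

== RESULT ==
["at(kitchen)", "key_at(k4,lab)", "open(d_store_kitchen)"]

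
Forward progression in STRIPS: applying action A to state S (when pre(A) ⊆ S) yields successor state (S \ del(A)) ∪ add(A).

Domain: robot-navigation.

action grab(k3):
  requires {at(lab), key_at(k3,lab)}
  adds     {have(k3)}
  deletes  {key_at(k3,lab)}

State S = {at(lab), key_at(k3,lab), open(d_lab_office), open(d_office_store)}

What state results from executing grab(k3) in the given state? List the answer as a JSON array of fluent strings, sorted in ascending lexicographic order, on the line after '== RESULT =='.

Compute (S \ del) ∪ add:
  pre ⊆ S: {at(lab), key_at(k3,lab)} ⊆ S  — applicable
  S \ del = {at(lab), open(d_lab_office), open(d_office_store)}
  ∪ add   = {at(lab), have(k3), open(d_lab_office), open(d_office_store)}

== RESULT ==
["at(lab)", "have(k3)", "open(d_lab_office)", "open(d_office_store)"]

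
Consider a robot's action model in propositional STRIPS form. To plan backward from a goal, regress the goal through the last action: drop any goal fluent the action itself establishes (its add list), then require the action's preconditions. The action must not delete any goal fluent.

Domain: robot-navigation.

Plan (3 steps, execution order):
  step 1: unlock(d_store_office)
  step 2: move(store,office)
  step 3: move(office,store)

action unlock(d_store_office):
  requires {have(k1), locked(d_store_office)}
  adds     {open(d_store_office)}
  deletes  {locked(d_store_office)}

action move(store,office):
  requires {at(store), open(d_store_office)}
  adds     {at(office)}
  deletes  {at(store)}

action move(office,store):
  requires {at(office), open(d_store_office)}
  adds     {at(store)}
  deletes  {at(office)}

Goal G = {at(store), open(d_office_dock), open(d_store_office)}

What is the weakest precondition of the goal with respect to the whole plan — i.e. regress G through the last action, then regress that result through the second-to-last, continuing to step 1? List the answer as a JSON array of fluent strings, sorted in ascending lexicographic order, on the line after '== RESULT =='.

Work backward from the goal:
  through step 3 (move(office,store)): drop {at(store)}, keep {open(d_office_dock), open(d_store_office)}, require {at(office), open(d_store_office)}
    → {at(office), open(d_office_dock), open(d_store_office)}
  through step 2 (move(store,office)): drop {at(office)}, keep {open(d_office_dock), open(d_store_office)}, require {at(store), open(d_store_office)}
    → {at(store), open(d_office_dock), open(d_store_office)}
  through step 1 (unlock(d_store_office)): drop {open(d_store_office)}, keep {at(store), open(d_office_dock)}, require {have(k1), locked(d_store_office)}
    → {at(store), have(k1), locked(d_store_office), open(d_office_dock)}

== RESULT ==
["at(store)", "have(k1)", "locked(d_store_office)", "open(d_office_dock)"]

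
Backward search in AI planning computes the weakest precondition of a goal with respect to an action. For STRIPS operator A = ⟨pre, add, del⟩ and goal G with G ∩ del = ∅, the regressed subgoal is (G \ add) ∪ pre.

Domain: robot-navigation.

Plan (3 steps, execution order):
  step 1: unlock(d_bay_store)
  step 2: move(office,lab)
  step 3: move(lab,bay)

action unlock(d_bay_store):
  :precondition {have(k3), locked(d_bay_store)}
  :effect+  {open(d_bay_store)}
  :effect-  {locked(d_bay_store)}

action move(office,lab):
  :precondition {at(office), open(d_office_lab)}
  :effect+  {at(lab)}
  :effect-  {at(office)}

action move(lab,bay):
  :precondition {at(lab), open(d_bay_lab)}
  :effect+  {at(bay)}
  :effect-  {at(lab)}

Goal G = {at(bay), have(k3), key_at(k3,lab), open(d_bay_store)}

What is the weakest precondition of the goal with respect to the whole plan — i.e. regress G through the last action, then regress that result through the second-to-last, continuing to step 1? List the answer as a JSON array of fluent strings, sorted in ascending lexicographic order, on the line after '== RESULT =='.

Work backward from the goal:
  through step 3 (move(lab,bay)): drop {at(bay)}, keep {have(k3), key_at(k3,lab), open(d_bay_store)}, require {at(lab), open(d_bay_lab)}
    → {at(lab), have(k3), key_at(k3,lab), open(d_bay_lab), open(d_bay_store)}
  through step 2 (move(office,lab)): drop {at(lab)}, keep {have(k3), key_at(k3,lab), open(d_bay_lab), open(d_bay_store)}, require {at(office), open(d_office_lab)}
    → {at(office), have(k3), key_at(k3,lab), open(d_bay_lab), open(d_bay_store), open(d_office_lab)}
  through step 1 (unlock(d_bay_store)): drop {open(d_bay_store)}, keep {at(office), have(k3), key_at(k3,lab), open(d_bay_lab), open(d_office_lab)}, require {have(k3), locked(d_bay_store)}
    → {at(office), have(k3), key_at(k3,lab), locked(d_bay_store), open(d_bay_lab), open(d_office_lab)}

== RESULT ==
["at(office)", "have(k3)", "key_at(k3,lab)", "locked(d_bay_store)", "open(d_bay_lab)", "open(d_office_lab)"]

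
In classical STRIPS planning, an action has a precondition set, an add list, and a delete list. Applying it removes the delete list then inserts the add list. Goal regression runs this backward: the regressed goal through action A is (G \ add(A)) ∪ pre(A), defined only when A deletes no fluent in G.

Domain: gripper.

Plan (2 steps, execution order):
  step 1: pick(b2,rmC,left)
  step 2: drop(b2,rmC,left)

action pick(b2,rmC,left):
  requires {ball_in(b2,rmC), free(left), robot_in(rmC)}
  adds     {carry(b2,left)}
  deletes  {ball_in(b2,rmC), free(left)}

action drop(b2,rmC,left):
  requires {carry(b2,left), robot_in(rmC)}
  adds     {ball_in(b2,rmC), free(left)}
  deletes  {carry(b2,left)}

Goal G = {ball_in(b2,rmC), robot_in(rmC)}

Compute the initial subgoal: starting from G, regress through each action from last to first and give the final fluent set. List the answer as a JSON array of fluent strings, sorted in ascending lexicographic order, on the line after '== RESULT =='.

Work backward from the goal:
  through step 2 (drop(b2,rmC,left)): drop {ball_in(b2,rmC)}, keep {robot_in(rmC)}, require {carry(b2,left), robot_in(rmC)}
    → {carry(b2,left), robot_in(rmC)}
  through step 1 (pick(b2,rmC,left)): drop {carry(b2,left)}, keep {robot_in(rmC)}, require {ball_in(b2,rmC), free(left), robot_in(rmC)}
    → {ball_in(b2,rmC), free(left), robot_in(rmC)}

== RESULT ==
["ball_in(b2,rmC)", "free(left)", "robot_in(rmC)"]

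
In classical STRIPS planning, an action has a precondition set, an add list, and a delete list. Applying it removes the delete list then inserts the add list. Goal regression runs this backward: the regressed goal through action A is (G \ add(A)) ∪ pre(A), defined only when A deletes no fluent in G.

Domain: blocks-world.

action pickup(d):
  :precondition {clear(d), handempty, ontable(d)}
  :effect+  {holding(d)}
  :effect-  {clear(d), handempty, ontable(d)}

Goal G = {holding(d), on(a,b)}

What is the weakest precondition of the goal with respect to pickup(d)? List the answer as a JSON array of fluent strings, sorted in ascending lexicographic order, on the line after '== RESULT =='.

Regress:
  G ∩ del = {}  (empty — regression defined)
  G \ add = {holding(d), on(a,b)} \ {holding(d)} = {on(a,b)}
  ∪ pre   = {on(a,b)} ∪ {clear(d), handempty, ontable(d)}
          = {clear(d), handempty, on(a,b), ontable(d)}

== RESULT ==
["clear(d)", "handempty", "on(a,b)", "ontable(d)"]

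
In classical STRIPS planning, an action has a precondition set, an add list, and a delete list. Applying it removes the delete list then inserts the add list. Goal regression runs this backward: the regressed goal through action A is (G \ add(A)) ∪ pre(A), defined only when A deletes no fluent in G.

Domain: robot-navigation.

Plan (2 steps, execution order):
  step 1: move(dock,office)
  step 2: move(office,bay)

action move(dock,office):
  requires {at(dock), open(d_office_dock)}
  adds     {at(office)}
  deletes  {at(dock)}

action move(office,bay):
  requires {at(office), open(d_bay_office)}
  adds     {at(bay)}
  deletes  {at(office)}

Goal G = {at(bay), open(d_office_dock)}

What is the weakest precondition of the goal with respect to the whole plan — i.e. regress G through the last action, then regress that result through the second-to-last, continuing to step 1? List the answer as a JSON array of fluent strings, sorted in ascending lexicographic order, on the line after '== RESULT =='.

Regress step by step:
  through step 2 (move(office,bay)): drop {at(bay)}, keep {open(d_office_dock)}, require {at(office), open(d_bay_office)}
    → {at(office), open(d_bay_office), open(d_office_dock)}
  through step 1 (move(dock,office)): drop {at(office)}, keep {open(d_bay_office), open(d_office_dock)}, require {at(dock), open(d_office_dock)}
    → {at(dock), open(d_bay_office), open(d_office_dock)}

== RESULT ==
["at(dock)", "open(d_bay_office)", "open(d_office_dock)"]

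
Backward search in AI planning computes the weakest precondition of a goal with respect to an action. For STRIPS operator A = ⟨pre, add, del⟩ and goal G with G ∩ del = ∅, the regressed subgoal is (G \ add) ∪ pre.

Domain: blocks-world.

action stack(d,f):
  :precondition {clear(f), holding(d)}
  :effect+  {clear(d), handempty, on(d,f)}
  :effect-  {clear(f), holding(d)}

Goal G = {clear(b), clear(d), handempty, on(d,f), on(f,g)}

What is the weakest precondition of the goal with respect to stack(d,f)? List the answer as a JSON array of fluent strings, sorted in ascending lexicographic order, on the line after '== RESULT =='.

Compute (G \ add) ∪ pre:
  G ∩ del = {}  (empty — regression defined)
  G \ add = {clear(b), clear(d), handempty, on(d,f), on(f,g)} \ {clear(d), handempty, on(d,f)} = {clear(b), on(f,g)}
  ∪ pre   = {clear(b), on(f,g)} ∪ {clear(f), holding(d)}
          = {clear(b), clear(f), holding(d), on(f,g)}

== RESULT ==
["clear(b)", "clear(f)", "holding(d)", "on(f,g)"]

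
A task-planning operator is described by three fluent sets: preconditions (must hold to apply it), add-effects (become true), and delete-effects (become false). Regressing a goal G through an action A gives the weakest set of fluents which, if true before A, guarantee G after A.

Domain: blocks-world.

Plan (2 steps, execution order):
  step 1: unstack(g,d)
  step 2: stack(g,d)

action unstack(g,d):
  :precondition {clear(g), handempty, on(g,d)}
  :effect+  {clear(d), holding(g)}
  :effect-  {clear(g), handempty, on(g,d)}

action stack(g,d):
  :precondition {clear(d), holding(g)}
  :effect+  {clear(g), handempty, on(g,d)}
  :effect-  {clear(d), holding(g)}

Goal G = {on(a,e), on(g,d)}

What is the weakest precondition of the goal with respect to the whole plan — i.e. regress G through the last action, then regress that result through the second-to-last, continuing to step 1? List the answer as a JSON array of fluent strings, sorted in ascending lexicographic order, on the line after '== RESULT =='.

Work backward from the goal:
  through step 2 (stack(g,d)): drop {on(g,d)}, keep {on(a,e)}, require {clear(d), holding(g)}
    → {clear(d), holding(g), on(a,e)}
  through step 1 (unstack(g,d)): drop {clear(d), holding(g)}, keep {on(a,e)}, require {clear(g), handempty, on(g,d)}
    → {clear(g), handempty, on(a,e), on(g,d)}

== RESULT ==
["clear(g)", "handempty", "on(a,e)", "on(g,d)"]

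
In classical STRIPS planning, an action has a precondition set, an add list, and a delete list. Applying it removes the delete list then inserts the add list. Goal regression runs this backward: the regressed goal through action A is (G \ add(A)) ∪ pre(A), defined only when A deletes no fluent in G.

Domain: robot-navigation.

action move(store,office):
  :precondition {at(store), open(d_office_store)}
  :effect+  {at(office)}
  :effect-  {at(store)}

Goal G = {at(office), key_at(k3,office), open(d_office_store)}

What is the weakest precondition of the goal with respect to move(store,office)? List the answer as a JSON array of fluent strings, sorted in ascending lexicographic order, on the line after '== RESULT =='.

Regress:
  G ∩ del = {}  (empty — regression defined)
  G \ add = {at(office), key_at(k3,office), open(d_office_store)} \ {at(office)} = {key_at(k3,office), open(d_office_store)}
  ∪ pre   = {key_at(k3,office), open(d_office_store)} ∪ {at(store), open(d_office_store)}
          = {at(store), key_at(k3,office), open(d_office_store)}

== RESULT ==
["at(store)", "key_at(k3,office)", "open(d_office_store)"]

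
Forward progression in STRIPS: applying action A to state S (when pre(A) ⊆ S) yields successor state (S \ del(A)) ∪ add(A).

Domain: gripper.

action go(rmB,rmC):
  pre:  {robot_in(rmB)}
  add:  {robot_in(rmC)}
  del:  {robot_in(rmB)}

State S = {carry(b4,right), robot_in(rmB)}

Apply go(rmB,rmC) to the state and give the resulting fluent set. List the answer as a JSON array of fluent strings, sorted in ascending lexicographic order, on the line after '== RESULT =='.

Compute (S \ del) ∪ add:
  pre ⊆ S: {robot_in(rmB)} ⊆ S  — applicable
  S \ del = {carry(b4,right)}
  ∪ add   = {carry(b4,right), robot_in(rmC)}

== RESULT ==
["carry(b4,right)", "robot_in(rmC)"]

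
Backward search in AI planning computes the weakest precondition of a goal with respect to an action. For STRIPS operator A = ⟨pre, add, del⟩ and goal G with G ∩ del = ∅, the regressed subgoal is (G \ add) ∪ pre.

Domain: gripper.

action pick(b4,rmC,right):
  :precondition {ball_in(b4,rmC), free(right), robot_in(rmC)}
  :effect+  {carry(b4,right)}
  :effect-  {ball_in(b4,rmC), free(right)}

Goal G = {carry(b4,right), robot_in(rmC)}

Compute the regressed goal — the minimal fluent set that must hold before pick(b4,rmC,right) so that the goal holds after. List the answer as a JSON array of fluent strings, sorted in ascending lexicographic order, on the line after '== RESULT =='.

Regress:
  G ∩ del = {}  (empty — regression defined)
  G \ add = {carry(b4,right), robot_in(rmC)} \ {carry(b4,right)} = {robot_in(rmC)}
  ∪ pre   = {robot_in(rmC)} ∪ {ball_in(b4,rmC), free(right), robot_in(rmC)}
          = {ball_in(b4,rmC), free(right), robot_in(rmC)}

== RESULT ==
["ball_in(b4,rmC)", "free(right)", "robot_in(rmC)"]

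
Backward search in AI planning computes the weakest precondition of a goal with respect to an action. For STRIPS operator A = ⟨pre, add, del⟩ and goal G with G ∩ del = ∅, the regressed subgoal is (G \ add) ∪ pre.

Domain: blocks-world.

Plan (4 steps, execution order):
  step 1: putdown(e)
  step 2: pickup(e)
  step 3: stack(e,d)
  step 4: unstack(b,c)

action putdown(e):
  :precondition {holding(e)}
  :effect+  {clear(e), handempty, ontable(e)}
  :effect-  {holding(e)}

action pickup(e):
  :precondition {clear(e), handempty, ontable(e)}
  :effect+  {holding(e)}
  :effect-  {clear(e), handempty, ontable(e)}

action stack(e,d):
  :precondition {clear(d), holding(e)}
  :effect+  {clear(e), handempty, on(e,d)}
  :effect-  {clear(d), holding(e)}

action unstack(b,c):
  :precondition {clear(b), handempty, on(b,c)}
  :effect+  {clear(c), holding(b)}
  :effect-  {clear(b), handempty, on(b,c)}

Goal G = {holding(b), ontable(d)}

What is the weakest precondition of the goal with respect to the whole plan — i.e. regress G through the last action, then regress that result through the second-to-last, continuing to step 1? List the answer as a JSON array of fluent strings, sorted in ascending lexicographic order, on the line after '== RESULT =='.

Work backward from the goal:
  through step 4 (unstack(b,c)): drop {holding(b)}, keep {ontable(d)}, require {clear(b), handempty, on(b,c)}
    → {clear(b), handempty, on(b,c), ontable(d)}
  through step 3 (stack(e,d)): drop {handempty}, keep {clear(b), on(b,c), ontable(d)}, require {clear(d), holding(e)}
    → {clear(b), clear(d), holding(e), on(b,c), ontable(d)}
  through step 2 (pickup(e)): drop {holding(e)}, keep {clear(b), clear(d), on(b,c), ontable(d)}, require {clear(e), handempty, ontable(e)}
    → {clear(b), clear(d), clear(e), handempty, on(b,c), ontable(d), ontable(e)}
  through step 1 (putdown(e)): drop {clear(e), handempty, ontable(e)}, keep {clear(b), clear(d), on(b,c), ontable(d)}, require {holding(e)}
    → {clear(b), clear(d), holding(e), on(b,c), ontable(d)}

== RESULT ==
["clear(b)", "clear(d)", "holding(e)", "on(b,c)", "ontable(d)"]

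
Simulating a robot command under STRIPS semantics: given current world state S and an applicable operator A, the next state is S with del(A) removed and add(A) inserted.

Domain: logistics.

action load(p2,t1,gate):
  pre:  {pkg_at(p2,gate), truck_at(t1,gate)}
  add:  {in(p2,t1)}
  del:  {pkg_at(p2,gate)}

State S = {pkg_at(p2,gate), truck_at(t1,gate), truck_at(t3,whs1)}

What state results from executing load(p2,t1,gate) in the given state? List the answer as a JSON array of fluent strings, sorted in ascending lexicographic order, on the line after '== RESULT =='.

Progress:
  pre ⊆ S: {pkg_at(p2,gate), truck_at(t1,gate)} ⊆ S  — applicable
  S \ del = {truck_at(t1,gate), truck_at(t3,whs1)}
  ∪ add   = {in(p2,t1), truck_at(t1,gate), truck_at(t3,whs1)}

== RESULT ==
["in(p2,t1)", "truck_at(t1,gate)", "truck_at(t3,whs1)"]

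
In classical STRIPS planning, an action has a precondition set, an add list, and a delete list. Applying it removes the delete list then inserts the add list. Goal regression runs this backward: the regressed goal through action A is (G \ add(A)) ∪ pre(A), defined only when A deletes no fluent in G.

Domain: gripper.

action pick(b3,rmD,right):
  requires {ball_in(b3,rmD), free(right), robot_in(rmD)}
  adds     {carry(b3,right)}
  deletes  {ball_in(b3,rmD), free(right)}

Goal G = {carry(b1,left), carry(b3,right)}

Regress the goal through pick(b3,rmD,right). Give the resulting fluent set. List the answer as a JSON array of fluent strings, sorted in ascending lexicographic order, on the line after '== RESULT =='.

Compute (G \ add) ∪ pre:
  G ∩ del = {}  (empty — regression defined)
  G \ add = {carry(b1,left), carry(b3,right)} \ {carry(b3,right)} = {carry(b1,left)}
  ∪ pre   = {carry(b1,left)} ∪ {ball_in(b3,rmD), free(right), robot_in(rmD)}
          = {ball_in(b3,rmD), carry(b1,left), free(right), robot_in(rmD)}

== RESULT ==
["ball_in(b3,rmD)", "carry(b1,left)", "free(right)", "robot_in(rmD)"]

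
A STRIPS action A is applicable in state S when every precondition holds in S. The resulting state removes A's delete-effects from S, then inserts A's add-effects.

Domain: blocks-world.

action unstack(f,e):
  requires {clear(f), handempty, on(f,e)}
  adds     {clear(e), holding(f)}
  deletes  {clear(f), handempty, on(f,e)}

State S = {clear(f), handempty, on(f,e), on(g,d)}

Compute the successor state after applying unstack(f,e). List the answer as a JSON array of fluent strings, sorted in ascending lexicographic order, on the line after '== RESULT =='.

Progress:
  pre ⊆ S: {clear(f), handempty, on(f,e)} ⊆ S  — applicable
  S \ del = {on(g,d)}
  ∪ add   = {clear(e), holding(f), on(g,d)}

== RESULT ==
["clear(e)", "holding(f)", "on(g,d)"]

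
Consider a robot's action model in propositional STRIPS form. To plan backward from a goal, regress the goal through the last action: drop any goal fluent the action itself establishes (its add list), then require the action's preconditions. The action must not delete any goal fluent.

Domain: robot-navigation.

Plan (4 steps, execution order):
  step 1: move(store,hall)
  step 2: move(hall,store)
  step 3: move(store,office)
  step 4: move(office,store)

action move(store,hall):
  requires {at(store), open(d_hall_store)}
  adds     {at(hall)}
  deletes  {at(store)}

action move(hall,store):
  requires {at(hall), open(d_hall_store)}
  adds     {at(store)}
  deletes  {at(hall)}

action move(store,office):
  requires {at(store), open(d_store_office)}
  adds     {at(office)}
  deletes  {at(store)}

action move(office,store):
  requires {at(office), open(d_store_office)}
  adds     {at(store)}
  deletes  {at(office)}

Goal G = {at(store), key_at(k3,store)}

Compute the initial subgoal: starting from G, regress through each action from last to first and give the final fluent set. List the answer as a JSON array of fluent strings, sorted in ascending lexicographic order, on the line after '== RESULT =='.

Regress step by step:
  through step 4 (move(office,store)): drop {at(store)}, keep {key_at(k3,store)}, require {at(office), open(d_store_office)}
    → {at(office), key_at(k3,store), open(d_store_office)}
  through step 3 (move(store,office)): drop {at(office)}, keep {key_at(k3,store), open(d_store_office)}, require {at(store), open(d_store_office)}
    → {at(store), key_at(k3,store), open(d_store_office)}
  through step 2 (move(hall,store)): drop {at(store)}, keep {key_at(k3,store), open(d_store_office)}, require {at(hall), open(d_hall_store)}
    → {at(hall), key_at(k3,store), open(d_hall_store), open(d_store_office)}
  through step 1 (move(store,hall)): drop {at(hall)}, keep {key_at(k3,store), open(d_hall_store), open(d_store_office)}, require {at(store), open(d_hall_store)}
    → {at(store), key_at(k3,store), open(d_hall_store), open(d_store_office)}

== RESULT ==
["at(store)", "key_at(k3,store)", "open(d_hall_store)", "open(d_store_office)"]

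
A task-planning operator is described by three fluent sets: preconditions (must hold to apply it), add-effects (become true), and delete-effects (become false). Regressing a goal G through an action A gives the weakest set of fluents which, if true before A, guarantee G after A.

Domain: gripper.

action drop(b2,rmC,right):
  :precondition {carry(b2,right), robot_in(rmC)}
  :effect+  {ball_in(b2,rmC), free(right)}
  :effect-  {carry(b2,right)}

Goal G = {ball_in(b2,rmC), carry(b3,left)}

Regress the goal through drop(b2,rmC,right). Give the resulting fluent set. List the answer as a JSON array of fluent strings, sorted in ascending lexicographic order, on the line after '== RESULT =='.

Regress:
  G ∩ del = {}  (empty — regression defined)
  G \ add = {ball_in(b2,rmC), carry(b3,left)} \ {ball_in(b2,rmC), free(right)} = {carry(b3,left)}
  ∪ pre   = {carry(b3,left)} ∪ {carry(b2,right), robot_in(rmC)}
          = {carry(b2,right), carry(b3,left), robot_in(rmC)}

== RESULT ==
["carry(b2,right)", "carry(b3,left)", "robot_in(rmC)"]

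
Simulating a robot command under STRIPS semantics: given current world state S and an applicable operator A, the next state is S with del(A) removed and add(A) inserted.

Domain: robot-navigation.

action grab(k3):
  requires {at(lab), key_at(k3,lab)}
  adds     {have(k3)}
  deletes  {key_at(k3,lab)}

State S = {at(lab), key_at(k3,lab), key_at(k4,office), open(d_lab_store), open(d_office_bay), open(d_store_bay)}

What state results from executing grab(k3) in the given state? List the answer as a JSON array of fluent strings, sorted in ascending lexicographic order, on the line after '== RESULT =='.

Progress:
  pre ⊆ S: {at(lab), key_at(k3,lab)} ⊆ S  — applicable
  S \ del = {at(lab), key_at(k4,office), open(d_lab_store), open(d_office_bay), open(d_store_bay)}
  ∪ add   = {at(lab), have(k3), key_at(k4,office), open(d_lab_store), open(d_office_bay), open(d_store_bay)}

== RESULT ==
["at(lab)", "have(k3)", "key_at(k4,office)", "open(d_lab_store)", "open(d_office_bay)", "open(d_store_bay)"]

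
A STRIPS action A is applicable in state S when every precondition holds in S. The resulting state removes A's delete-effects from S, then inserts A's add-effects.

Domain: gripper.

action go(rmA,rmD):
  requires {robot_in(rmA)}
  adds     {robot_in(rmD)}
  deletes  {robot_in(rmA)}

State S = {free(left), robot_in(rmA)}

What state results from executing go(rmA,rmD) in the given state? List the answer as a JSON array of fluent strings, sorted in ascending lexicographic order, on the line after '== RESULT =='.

Progress:
  pre ⊆ S: {robot_in(rmA)} ⊆ S  — applicable
  S \ del = {free(left)}
  ∪ add   = {free(left), robot_in(rmD)}

== RESULT ==
["free(left)", "robot_in(rmD)"]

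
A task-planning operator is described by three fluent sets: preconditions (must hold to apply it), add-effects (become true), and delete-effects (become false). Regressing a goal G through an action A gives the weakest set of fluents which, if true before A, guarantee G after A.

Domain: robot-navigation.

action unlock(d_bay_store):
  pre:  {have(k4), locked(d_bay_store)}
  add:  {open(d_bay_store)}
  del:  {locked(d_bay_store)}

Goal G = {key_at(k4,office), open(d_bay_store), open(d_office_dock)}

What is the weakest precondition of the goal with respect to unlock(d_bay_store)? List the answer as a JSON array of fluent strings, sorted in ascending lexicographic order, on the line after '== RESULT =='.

Compute (G \ add) ∪ pre:
  G ∩ del = {}  (empty — regression defined)
  G \ add = {key_at(k4,office), open(d_bay_store), open(d_office_dock)} \ {open(d_bay_store)} = {key_at(k4,office), open(d_office_dock)}
  ∪ pre   = {key_at(k4,office), open(d_office_dock)} ∪ {have(k4), locked(d_bay_store)}
          = {have(k4), key_at(k4,office), locked(d_bay_store), open(d_office_dock)}

== RESULT ==
["have(k4)", "key_at(k4,office)", "locked(d_bay_store)", "open(d_office_dock)"]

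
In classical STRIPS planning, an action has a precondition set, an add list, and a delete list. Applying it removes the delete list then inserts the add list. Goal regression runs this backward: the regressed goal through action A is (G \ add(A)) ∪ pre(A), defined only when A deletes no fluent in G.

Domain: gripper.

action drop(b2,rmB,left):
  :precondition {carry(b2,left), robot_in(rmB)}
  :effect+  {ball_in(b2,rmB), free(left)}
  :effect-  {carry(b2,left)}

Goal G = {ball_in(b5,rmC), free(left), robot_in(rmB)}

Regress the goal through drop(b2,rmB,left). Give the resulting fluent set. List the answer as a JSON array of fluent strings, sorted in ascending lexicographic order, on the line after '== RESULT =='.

Compute (G \ add) ∪ pre:
  G ∩ del = {}  (empty — regression defined)
  G \ add = {ball_in(b5,rmC), free(left), robot_in(rmB)} \ {ball_in(b2,rmB), free(left)} = {ball_in(b5,rmC), robot_in(rmB)}
  ∪ pre   = {ball_in(b5,rmC), robot_in(rmB)} ∪ {carry(b2,left), robot_in(rmB)}
          = {ball_in(b5,rmC), carry(b2,left), robot_in(rmB)}

== RESULT ==
["ball_in(b5,rmC)", "carry(b2,left)", "robot_in(rmB)"]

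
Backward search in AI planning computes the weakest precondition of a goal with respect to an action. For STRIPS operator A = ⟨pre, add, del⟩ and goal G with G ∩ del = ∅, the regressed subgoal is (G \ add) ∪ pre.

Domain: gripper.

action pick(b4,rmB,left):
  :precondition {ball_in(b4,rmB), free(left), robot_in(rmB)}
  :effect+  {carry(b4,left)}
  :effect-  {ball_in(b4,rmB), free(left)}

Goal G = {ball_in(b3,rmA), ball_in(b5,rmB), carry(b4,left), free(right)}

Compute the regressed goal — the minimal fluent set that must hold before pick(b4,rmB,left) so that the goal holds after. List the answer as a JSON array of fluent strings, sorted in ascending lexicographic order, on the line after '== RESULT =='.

Regress:
  G ∩ del = {}  (empty — regression defined)
  G \ add = {ball_in(b3,rmA), ball_in(b5,rmB), carry(b4,left), free(right)} \ {carry(b4,left)} = {ball_in(b3,rmA), ball_in(b5,rmB), free(right)}
  ∪ pre   = {ball_in(b3,rmA), ball_in(b5,rmB), free(right)} ∪ {ball_in(b4,rmB), free(left), robot_in(rmB)}
          = {ball_in(b3,rmA), ball_in(b4,rmB), ball_in(b5,rmB), free(left), free(right), robot_in(rmB)}

== RESULT ==
["ball_in(b3,rmA)", "ball_in(b4,rmB)", "ball_in(b5,rmB)", "free(left)", "free(right)", "robot_in(rmB)"]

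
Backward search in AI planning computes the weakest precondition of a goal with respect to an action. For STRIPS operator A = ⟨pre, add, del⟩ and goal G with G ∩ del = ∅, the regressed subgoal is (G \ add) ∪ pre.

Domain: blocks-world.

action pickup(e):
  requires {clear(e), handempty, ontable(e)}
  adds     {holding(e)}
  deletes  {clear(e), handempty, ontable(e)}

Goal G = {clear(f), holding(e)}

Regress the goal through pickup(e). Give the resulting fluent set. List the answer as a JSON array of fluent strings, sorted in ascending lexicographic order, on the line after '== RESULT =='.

Compute (G \ add) ∪ pre:
  G ∩ del = {}  (empty — regression defined)
  G \ add = {clear(f), holding(e)} \ {holding(e)} = {clear(f)}
  ∪ pre   = {clear(f)} ∪ {clear(e), handempty, ontable(e)}
          = {clear(e), clear(f), handempty, ontable(e)}

== RESULT ==
["clear(e)", "clear(f)", "handempty", "ontable(e)"]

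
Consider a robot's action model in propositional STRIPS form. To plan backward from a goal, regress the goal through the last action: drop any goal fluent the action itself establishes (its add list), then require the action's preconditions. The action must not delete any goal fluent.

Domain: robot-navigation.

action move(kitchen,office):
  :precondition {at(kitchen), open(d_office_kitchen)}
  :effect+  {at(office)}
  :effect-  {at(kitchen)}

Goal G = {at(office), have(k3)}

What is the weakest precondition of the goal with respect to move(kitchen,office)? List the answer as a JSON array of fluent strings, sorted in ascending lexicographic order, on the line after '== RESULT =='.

Compute (G \ add) ∪ pre:
  G ∩ del = {}  (empty — regression defined)
  G \ add = {at(office), have(k3)} \ {at(office)} = {have(k3)}
  ∪ pre   = {have(k3)} ∪ {at(kitchen), open(d_office_kitchen)}
          = {at(kitchen), have(k3), open(d_office_kitchen)}

== RESULT ==
["at(kitchen)", "have(k3)", "open(d_office_kitchen)"]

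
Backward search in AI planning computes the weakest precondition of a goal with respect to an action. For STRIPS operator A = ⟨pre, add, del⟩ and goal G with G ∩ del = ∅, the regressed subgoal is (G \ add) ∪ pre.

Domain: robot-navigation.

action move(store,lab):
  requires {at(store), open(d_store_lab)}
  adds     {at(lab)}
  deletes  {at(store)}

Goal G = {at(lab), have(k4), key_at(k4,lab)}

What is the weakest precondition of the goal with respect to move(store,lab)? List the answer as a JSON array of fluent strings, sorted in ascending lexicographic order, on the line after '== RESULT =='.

Regress:
  G ∩ del = {}  (empty — regression defined)
  G \ add = {at(lab), have(k4), key_at(k4,lab)} \ {at(lab)} = {have(k4), key_at(k4,lab)}
  ∪ pre   = {have(k4), key_at(k4,lab)} ∪ {at(store), open(d_store_lab)}
          = {at(store), have(k4), key_at(k4,lab), open(d_store_lab)}

== RESULT ==
["at(store)", "have(k4)", "key_at(k4,lab)", "open(d_store_lab)"]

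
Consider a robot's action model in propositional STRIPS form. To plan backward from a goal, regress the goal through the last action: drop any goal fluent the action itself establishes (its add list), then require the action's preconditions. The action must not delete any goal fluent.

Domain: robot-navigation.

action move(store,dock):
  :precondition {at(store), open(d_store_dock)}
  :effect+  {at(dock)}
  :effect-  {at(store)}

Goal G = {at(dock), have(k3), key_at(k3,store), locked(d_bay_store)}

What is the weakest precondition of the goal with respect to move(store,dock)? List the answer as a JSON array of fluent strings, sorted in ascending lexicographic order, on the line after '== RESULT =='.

Regress:
  G ∩ del = {}  (empty — regression defined)
  G \ add = {at(dock), have(k3), key_at(k3,store), locked(d_bay_store)} \ {at(dock)} = {have(k3), key_at(k3,store), locked(d_bay_store)}
  ∪ pre   = {have(k3), key_at(k3,store), locked(d_bay_store)} ∪ {at(store), open(d_store_dock)}
          = {at(store), have(k3), key_at(k3,store), locked(d_bay_store), open(d_store_dock)}

== RESULT ==
["at(store)", "have(k3)", "key_at(k3,store)", "locked(d_bay_store)", "open(d_store_dock)"]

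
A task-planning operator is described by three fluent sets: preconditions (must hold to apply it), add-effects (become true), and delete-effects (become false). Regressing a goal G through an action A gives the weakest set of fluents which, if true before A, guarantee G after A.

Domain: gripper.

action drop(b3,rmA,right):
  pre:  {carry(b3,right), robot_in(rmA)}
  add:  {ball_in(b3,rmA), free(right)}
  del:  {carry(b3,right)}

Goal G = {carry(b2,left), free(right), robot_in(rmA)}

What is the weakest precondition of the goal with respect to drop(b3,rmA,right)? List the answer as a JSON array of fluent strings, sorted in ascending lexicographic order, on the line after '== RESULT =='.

Regress:
  G ∩ del = {}  (empty — regression defined)
  G \ add = {carry(b2,left), free(right), robot_in(rmA)} \ {ball_in(b3,rmA), free(right)} = {carry(b2,left), robot_in(rmA)}
  ∪ pre   = {carry(b2,left), robot_in(rmA)} ∪ {carry(b3,right), robot_in(rmA)}
          = {carry(b2,left), carry(b3,right), robot_in(rmA)}

== RESULT ==
["carry(b2,left)", "carry(b3,right)", "robot_in(rmA)"]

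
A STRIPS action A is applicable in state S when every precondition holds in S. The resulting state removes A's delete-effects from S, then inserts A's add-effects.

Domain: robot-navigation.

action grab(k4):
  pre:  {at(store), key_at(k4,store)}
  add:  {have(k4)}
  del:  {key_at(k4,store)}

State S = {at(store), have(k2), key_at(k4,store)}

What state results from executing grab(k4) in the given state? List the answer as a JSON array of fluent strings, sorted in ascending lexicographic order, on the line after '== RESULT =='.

Progress:
  pre ⊆ S: {at(store), key_at(k4,store)} ⊆ S  — applicable
  S \ del = {at(store), have(k2)}
  ∪ add   = {at(store), have(k2), have(k4)}

== RESULT ==
["at(store)", "have(k2)", "have(k4)"]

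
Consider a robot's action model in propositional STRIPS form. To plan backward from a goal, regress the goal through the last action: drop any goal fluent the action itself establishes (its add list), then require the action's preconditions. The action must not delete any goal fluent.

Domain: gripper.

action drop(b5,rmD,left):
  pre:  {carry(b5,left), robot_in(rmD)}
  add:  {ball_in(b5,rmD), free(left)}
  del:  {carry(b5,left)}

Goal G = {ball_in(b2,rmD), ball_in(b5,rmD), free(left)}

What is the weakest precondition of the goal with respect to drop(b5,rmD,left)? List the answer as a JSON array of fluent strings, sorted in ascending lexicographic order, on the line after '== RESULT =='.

Compute (G \ add) ∪ pre:
  G ∩ del = {}  (empty — regression defined)
  G \ add = {ball_in(b2,rmD), ball_in(b5,rmD), free(left)} \ {ball_in(b5,rmD), free(left)} = {ball_in(b2,rmD)}
  ∪ pre   = {ball_in(b2,rmD)} ∪ {carry(b5,left), robot_in(rmD)}
          = {ball_in(b2,rmD), carry(b5,left), robot_in(rmD)}

== RESULT ==
["ball_in(b2,rmD)", "carry(b5,left)", "robot_in(rmD)"]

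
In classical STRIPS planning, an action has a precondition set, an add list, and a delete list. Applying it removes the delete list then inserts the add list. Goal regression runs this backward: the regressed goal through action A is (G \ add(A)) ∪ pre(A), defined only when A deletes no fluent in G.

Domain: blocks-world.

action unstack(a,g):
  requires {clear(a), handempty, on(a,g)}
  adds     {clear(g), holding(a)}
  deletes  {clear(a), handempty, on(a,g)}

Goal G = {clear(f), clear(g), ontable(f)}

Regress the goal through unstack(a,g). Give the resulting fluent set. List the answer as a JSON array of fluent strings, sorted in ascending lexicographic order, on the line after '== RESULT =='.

Compute (G \ add) ∪ pre:
  G ∩ del = {}  (empty — regression defined)
  G \ add = {clear(f), clear(g), ontable(f)} \ {clear(g), holding(a)} = {clear(f), ontable(f)}
  ∪ pre   = {clear(f), ontable(f)} ∪ {clear(a), handempty, on(a,g)}
          = {clear(a), clear(f), handempty, on(a,g), ontable(f)}

== RESULT ==
["clear(a)", "clear(f)", "handempty", "on(a,g)", "ontable(f)"]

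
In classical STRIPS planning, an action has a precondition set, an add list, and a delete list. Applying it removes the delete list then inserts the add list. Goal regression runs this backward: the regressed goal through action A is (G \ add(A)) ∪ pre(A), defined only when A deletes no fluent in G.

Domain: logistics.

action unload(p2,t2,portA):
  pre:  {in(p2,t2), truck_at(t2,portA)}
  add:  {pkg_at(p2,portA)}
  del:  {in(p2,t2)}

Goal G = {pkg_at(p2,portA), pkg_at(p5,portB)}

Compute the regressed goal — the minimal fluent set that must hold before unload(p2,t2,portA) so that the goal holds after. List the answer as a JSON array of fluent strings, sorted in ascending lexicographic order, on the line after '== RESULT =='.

Regress:
  G ∩ del = {}  (empty — regression defined)
  G \ add = {pkg_at(p2,portA), pkg_at(p5,portB)} \ {pkg_at(p2,portA)} = {pkg_at(p5,portB)}
  ∪ pre   = {pkg_at(p5,portB)} ∪ {in(p2,t2), truck_at(t2,portA)}
          = {in(p2,t2), pkg_at(p5,portB), truck_at(t2,portA)}

== RESULT ==
["in(p2,t2)", "pkg_at(p5,portB)", "truck_at(t2,portA)"]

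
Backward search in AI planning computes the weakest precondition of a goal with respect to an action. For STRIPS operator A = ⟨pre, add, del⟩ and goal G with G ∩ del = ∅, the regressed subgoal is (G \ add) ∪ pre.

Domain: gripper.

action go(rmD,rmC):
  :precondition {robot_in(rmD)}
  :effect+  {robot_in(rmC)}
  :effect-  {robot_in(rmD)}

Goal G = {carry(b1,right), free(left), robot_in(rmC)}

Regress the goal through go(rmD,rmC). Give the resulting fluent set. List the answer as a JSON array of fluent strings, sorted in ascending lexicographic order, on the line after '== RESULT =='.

Regress:
  G ∩ del = {}  (empty — regression defined)
  G \ add = {carry(b1,right), free(left), robot_in(rmC)} \ {robot_in(rmC)} = {carry(b1,right), free(left)}
  ∪ pre   = {carry(b1,right), free(left)} ∪ {robot_in(rmD)}
          = {carry(b1,right), free(left), robot_in(rmD)}

== RESULT ==
["carry(b1,right)", "free(left)", "robot_in(rmD)"]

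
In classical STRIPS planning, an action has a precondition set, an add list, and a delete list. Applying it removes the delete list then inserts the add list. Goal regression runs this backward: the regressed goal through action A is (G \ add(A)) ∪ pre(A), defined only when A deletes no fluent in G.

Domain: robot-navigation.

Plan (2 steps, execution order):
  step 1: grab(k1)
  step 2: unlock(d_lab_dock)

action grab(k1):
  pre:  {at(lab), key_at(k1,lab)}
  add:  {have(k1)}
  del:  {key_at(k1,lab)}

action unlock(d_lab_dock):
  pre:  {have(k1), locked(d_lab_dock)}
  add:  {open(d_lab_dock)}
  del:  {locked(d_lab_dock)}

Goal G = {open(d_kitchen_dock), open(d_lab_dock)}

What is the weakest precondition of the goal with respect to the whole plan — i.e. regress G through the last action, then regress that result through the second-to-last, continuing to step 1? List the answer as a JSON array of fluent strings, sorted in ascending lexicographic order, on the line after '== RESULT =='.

Work backward from the goal:
  through step 2 (unlock(d_lab_dock)): drop {open(d_lab_dock)}, keep {open(d_kitchen_dock)}, require {have(k1), locked(d_lab_dock)}
    → {have(k1), locked(d_lab_dock), open(d_kitchen_dock)}
  through step 1 (grab(k1)): drop {have(k1)}, keep {locked(d_lab_dock), open(d_kitchen_dock)}, require {at(lab), key_at(k1,lab)}
    → {at(lab), key_at(k1,lab), locked(d_lab_dock), open(d_kitchen_dock)}

== RESULT ==
["at(lab)", "key_at(k1,lab)", "locked(d_lab_dock)", "open(d_kitchen_dock)"]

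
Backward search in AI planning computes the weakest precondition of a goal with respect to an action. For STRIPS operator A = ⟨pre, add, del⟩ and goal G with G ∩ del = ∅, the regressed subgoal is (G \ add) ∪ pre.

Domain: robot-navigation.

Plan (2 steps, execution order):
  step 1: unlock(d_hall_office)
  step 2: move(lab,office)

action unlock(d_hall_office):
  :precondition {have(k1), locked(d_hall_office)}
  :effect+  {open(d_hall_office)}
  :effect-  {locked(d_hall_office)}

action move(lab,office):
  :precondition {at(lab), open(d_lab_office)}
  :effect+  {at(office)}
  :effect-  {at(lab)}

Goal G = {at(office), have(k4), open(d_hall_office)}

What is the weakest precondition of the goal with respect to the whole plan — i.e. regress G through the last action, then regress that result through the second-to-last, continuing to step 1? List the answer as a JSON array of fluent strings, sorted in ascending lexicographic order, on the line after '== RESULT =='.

Regress step by step:
  through step 2 (move(lab,office)): drop {at(office)}, keep {have(k4), open(d_hall_office)}, require {at(lab), open(d_lab_office)}
    → {at(lab), have(k4), open(d_hall_office), open(d_lab_office)}
  through step 1 (unlock(d_hall_office)): drop {open(d_hall_office)}, keep {at(lab), have(k4), open(d_lab_office)}, require {have(k1), locked(d_hall_office)}
    → {at(lab), have(k1), have(k4), locked(d_hall_office), open(d_lab_office)}

== RESULT ==
["at(lab)", "have(k1)", "have(k4)", "locked(d_hall_office)", "open(d_lab_office)"]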